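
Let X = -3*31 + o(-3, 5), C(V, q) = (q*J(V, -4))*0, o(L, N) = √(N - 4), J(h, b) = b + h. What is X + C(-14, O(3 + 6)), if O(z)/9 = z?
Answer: -92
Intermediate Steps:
O(z) = 9*z
o(L, N) = √(-4 + N)
C(V, q) = 0 (C(V, q) = (q*(-4 + V))*0 = 0)
X = -92 (X = -3*31 + √(-4 + 5) = -93 + √1 = -93 + 1 = -92)
X + C(-14, O(3 + 6)) = -92 + 0 = -92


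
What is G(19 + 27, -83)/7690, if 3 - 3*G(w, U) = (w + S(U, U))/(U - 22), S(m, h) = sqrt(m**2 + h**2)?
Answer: 361/2422350 + 83*sqrt(2)/2422350 ≈ 0.00019749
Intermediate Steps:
S(m, h) = sqrt(h**2 + m**2)
G(w, U) = 1 - (w + sqrt(2)*sqrt(U**2))/(3*(-22 + U)) (G(w, U) = 1 - (w + sqrt(U**2 + U**2))/(3*(U - 22)) = 1 - (w + sqrt(2*U**2))/(3*(-22 + U)) = 1 - (w + sqrt(2)*sqrt(U**2))/(3*(-22 + U)))
G(19 + 27, -83)/7690 = ((-66 - (19 + 27) + 3*(-83) - sqrt(2)*sqrt((-83)**2))/(3*(-22 - 83)))/7690 = ((1/3)*(-66 - 1*46 - 249 - sqrt(2)*sqrt(6889))/(-105))*(1/7690) = ((1/3)*(-1/105)*(-66 - 46 - 249 - 1*sqrt(2)*83))*(1/7690) = ((1/3)*(-1/105)*(-66 - 46 - 249 - 83*sqrt(2)))*(1/7690) = ((1/3)*(-1/105)*(-361 - 83*sqrt(2)))*(1/7690) = (361/315 + 83*sqrt(2)/315)*(1/7690) = 361/2422350 + 83*sqrt(2)/2422350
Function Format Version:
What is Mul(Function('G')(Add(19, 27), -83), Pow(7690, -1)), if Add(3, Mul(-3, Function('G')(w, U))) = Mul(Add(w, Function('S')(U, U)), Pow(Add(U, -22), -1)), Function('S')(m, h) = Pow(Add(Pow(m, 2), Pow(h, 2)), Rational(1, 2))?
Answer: Add(Rational(361, 2422350), Mul(Rational(83, 2422350), Pow(2, Rational(1, 2)))) ≈ 0.00019749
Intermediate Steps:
Function('S')(m, h) = Pow(Add(Pow(h, 2), Pow(m, 2)), Rational(1, 2))
Function('G')(w, U) = Add(1, Mul(Rational(-1, 3), Pow(Add(-22, U), -1), Add(w, Mul(Pow(2, Rational(1, 2)), Pow(Pow(U, 2), Rational(1, 2)))))) (Function('G')(w, U) = Add(1, Mul(Rational(-1, 3), Mul(Add(w, Pow(Add(Pow(U, 2), Pow(U, 2)), Rational(1, 2))), Pow(Add(U, -22), -1)))) = Add(1, Mul(Rational(-1, 3), Mul(Add(w, Pow(Mul(2, Pow(U, 2)), Rational(1, 2))), Pow(Add(-22, U), -1)))) = Add(1, Mul(Rational(-1, 3), Mul(Add(w, Mul(Pow(2, Rational(1, 2)), Pow(Pow(U, 2), Rational(1, 2)))), Pow(Add(-22, U), -1)))) = Add(1, Mul(Rational(-1, 3), Mul(Pow(Add(-22, U), -1), Add(w, Mul(Pow(2, Rational(1, 2)), Pow(Pow(U, 2), Rational(1, 2))))))) = Add(1, Mul(Rational(-1, 3), Pow(Add(-22, U), -1), Add(w, Mul(Pow(2, Rational(1, 2)), Pow(Pow(U, 2), Rational(1, 2)))))))
Mul(Function('G')(Add(19, 27), -83), Pow(7690, -1)) = Mul(Mul(Rational(1, 3), Pow(Add(-22, -83), -1), Add(-66, Mul(-1, Add(19, 27)), Mul(3, -83), Mul(-1, Pow(2, Rational(1, 2)), Pow(Pow(-83, 2), Rational(1, 2))))), Pow(7690, -1)) = Mul(Mul(Rational(1, 3), Pow(-105, -1), Add(-66, Mul(-1, 46), -249, Mul(-1, Pow(2, Rational(1, 2)), Pow(6889, Rational(1, 2))))), Rational(1, 7690)) = Mul(Mul(Rational(1, 3), Rational(-1, 105), Add(-66, -46, -249, Mul(-1, Pow(2, Rational(1, 2)), 83))), Rational(1, 7690)) = Mul(Mul(Rational(1, 3), Rational(-1, 105), Add(-66, -46, -249, Mul(-83, Pow(2, Rational(1, 2))))), Rational(1, 7690)) = Mul(Mul(Rational(1, 3), Rational(-1, 105), Add(-361, Mul(-83, Pow(2, Rational(1, 2))))), Rational(1, 7690)) = Mul(Add(Rational(361, 315), Mul(Rational(83, 315), Pow(2, Rational(1, 2)))), Rational(1, 7690)) = Add(Rational(361, 2422350), Mul(Rational(83, 2422350), Pow(2, Rational(1, 2))))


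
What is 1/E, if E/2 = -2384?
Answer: -1/4768 ≈ -0.00020973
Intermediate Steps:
E = -4768 (E = 2*(-2384) = -4768)
1/E = 1/(-4768) = -1/4768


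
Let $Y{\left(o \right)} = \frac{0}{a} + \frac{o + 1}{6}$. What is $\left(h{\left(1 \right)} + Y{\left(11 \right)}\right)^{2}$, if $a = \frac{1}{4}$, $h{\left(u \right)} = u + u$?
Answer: $16$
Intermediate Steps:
$h{\left(u \right)} = 2 u$
$a = \frac{1}{4} \approx 0.25$
$Y{\left(o \right)} = \frac{1}{6} + \frac{o}{6}$ ($Y{\left(o \right)} = 0 \frac{1}{\frac{1}{4}} + \frac{o + 1}{6} = 0 \cdot 4 + \left(1 + o\right) \frac{1}{6} = 0 + \left(\frac{1}{6} + \frac{o}{6}\right) = \frac{1}{6} + \frac{o}{6}$)
$\left(h{\left(1 \right)} + Y{\left(11 \right)}\right)^{2} = \left(2 \cdot 1 + \left(\frac{1}{6} + \frac{1}{6} \cdot 11\right)\right)^{2} = \left(2 + \left(\frac{1}{6} + \frac{11}{6}\right)\right)^{2} = \left(2 + 2\right)^{2} = 4^{2} = 16$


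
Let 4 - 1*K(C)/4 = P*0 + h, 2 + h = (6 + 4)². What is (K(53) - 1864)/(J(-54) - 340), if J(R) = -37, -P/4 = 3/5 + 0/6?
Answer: 2240/377 ≈ 5.9416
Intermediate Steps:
h = 98 (h = -2 + (6 + 4)² = -2 + 10² = -2 + 100 = 98)
P = -12/5 (P = -4*(3/5 + 0/6) = -4*(3*(⅕) + 0*(⅙)) = -4*(⅗ + 0) = -4*⅗ = -12/5 ≈ -2.4000)
K(C) = -376 (K(C) = 16 - 4*(-12/5*0 + 98) = 16 - 4*(0 + 98) = 16 - 4*98 = 16 - 392 = -376)
(K(53) - 1864)/(J(-54) - 340) = (-376 - 1864)/(-37 - 340) = -2240/(-377) = -2240*(-1/377) = 2240/377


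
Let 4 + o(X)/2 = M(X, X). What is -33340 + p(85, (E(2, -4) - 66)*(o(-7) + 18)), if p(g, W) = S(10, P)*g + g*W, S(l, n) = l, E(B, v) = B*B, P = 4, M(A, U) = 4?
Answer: -127350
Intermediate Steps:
E(B, v) = B**2
o(X) = 0 (o(X) = -8 + 2*4 = -8 + 8 = 0)
p(g, W) = 10*g + W*g (p(g, W) = 10*g + g*W = 10*g + W*g)
-33340 + p(85, (E(2, -4) - 66)*(o(-7) + 18)) = -33340 + 85*(10 + (2**2 - 66)*(0 + 18)) = -33340 + 85*(10 + (4 - 66)*18) = -33340 + 85*(10 - 62*18) = -33340 + 85*(10 - 1116) = -33340 + 85*(-1106) = -33340 - 94010 = -127350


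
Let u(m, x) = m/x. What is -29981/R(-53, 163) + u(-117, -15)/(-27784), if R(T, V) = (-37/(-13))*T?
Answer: 54144410281/272422120 ≈ 198.75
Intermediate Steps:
R(T, V) = 37*T/13 (R(T, V) = (-37*(-1/13))*T = 37*T/13)
-29981/R(-53, 163) + u(-117, -15)/(-27784) = -29981/((37/13)*(-53)) - 117/(-15)/(-27784) = -29981/(-1961/13) - 117*(-1/15)*(-1/27784) = -29981*(-13/1961) + (39/5)*(-1/27784) = 389753/1961 - 39/138920 = 54144410281/272422120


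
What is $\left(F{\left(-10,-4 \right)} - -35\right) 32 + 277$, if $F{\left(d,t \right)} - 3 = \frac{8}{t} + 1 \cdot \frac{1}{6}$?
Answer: $\frac{4303}{3} \approx 1434.3$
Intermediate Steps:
$F{\left(d,t \right)} = \frac{19}{6} + \frac{8}{t}$ ($F{\left(d,t \right)} = 3 + \left(\frac{8}{t} + 1 \cdot \frac{1}{6}\right) = 3 + \left(\frac{8}{t} + \frac{1}{6}\right) = 3 + \left(\frac{1}{6} + \frac{8}{t}\right) = \frac{19}{6} + \frac{8}{t}$)
$\left(F{\left(-10,-4 \right)} - -35\right) 32 + 277 = \left(\left(\frac{19}{6} + \frac{8}{-4}\right) - -35\right) 32 + 277 = \left(\left(\frac{19}{6} + 8 \left(- \frac{1}{4}\right)\right) + 35\right) 32 + 277 = \left(\left(\frac{19}{6} - 2\right) + 35\right) 32 + 277 = \left(\frac{7}{6} + 35\right) 32 + 277 = \frac{217}{6} \cdot 32 + 277 = \frac{3472}{3} + 277 = \frac{4303}{3}$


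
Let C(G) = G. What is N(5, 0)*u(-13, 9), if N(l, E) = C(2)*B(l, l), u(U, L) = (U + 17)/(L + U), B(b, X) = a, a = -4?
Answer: 8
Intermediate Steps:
B(b, X) = -4
u(U, L) = (17 + U)/(L + U)
N(l, E) = -8 (N(l, E) = 2*(-4) = -8)
N(5, 0)*u(-13, 9) = -8*(17 - 13)/(9 - 13) = -8*4/(-4) = -(-2)*4 = -8*(-1) = 8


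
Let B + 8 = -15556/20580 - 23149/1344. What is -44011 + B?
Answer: -4833498907/109760 ≈ -44037.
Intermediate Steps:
B = -2851547/109760 (B = -8 + (-15556/20580 - 23149/1344) = -8 + (-15556*1/20580 - 23149*1/1344) = -8 + (-3889/5145 - 3307/192) = -8 - 1973467/109760 = -2851547/109760 ≈ -25.980)
-44011 + B = -44011 - 2851547/109760 = -4833498907/109760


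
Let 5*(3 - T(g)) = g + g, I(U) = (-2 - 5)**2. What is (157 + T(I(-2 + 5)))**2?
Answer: 492804/25 ≈ 19712.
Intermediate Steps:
I(U) = 49 (I(U) = (-7)**2 = 49)
T(g) = 3 - 2*g/5 (T(g) = 3 - (g + g)/5 = 3 - 2*g/5)
(157 + T(I(-2 + 5)))**2 = (157 + (3 - 2/5*49))**2 = (157 + (3 - 98/5))**2 = (157 - 83/5)**2 = (702/5)**2 = 492804/25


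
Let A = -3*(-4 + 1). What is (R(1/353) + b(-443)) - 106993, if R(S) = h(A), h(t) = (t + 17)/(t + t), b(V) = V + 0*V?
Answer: -966911/9 ≈ -1.0743e+5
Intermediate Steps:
A = 9 (A = -3*(-3) = 9)
b(V) = V (b(V) = V + 0 = V)
h(t) = (17 + t)/(2*t) (h(t) = (17 + t)/((2*t)) = (17 + t)*(1/(2*t)) = (17 + t)/(2*t))
R(S) = 13/9 (R(S) = (1/2)*(17 + 9)/9 = (1/2)*(1/9)*26 = 13/9)
(R(1/353) + b(-443)) - 106993 = (13/9 - 443) - 106993 = -3974/9 - 106993 = -966911/9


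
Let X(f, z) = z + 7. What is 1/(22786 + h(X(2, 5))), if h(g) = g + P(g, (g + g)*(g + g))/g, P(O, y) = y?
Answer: 1/22846 ≈ 4.3771e-5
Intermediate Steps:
X(f, z) = 7 + z
h(g) = 5*g (h(g) = g + ((g + g)*(g + g))/g = g + ((2*g)*(2*g))/g = g + (4*g²)/g = g + 4*g = 5*g)
1/(22786 + h(X(2, 5))) = 1/(22786 + 5*(7 + 5)) = 1/(22786 + 5*12) = 1/(22786 + 60) = 1/22846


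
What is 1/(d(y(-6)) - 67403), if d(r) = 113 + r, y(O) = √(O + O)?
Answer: -11215/754657352 - I*√3/2263972056 ≈ -1.4861e-5 - 7.6505e-10*I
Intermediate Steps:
y(O) = √2*√O (y(O) = √(2*O) = √2*√O)
1/(d(y(-6)) - 67403) = 1/((113 + √2*√(-6)) - 67403) = 1/((113 + √2*(I*√6)) - 67403) = 1/((113 + 2*I*√3) - 67403) = 1/(-67290 + 2*I*√3)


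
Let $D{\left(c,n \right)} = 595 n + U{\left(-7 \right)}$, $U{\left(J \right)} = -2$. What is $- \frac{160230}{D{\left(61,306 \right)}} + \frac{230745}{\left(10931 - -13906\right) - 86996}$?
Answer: $- \frac{25985508615}{5658582406} \approx -4.5922$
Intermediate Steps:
$D{\left(c,n \right)} = -2 + 595 n$ ($D{\left(c,n \right)} = 595 n - 2 = -2 + 595 n$)
$- \frac{160230}{D{\left(61,306 \right)}} + \frac{230745}{\left(10931 - -13906\right) - 86996} = - \frac{160230}{-2 + 595 \cdot 306} + \frac{230745}{\left(10931 - -13906\right) - 86996} = - \frac{160230}{-2 + 182070} + \frac{230745}{\left(10931 + 13906\right) - 86996} = - \frac{160230}{182068} + \frac{230745}{24837 - 86996} = \left(-160230\right) \frac{1}{182068} + \frac{230745}{-62159} = - \frac{80115}{91034} + 230745 \left(- \frac{1}{62159}\right) = - \frac{80115}{91034} - \frac{230745}{62159} = - \frac{25985508615}{5658582406}$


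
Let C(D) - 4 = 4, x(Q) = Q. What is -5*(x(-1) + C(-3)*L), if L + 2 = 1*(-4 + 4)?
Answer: 85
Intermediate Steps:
L = -2 (L = -2 + 1*(-4 + 4) = -2 + 1*0 = -2 + 0 = -2)
C(D) = 8 (C(D) = 4 + 4 = 8)
-5*(x(-1) + C(-3)*L) = -5*(-1 + 8*(-2)) = -5*(-1 - 16) = -5*(-17) = 85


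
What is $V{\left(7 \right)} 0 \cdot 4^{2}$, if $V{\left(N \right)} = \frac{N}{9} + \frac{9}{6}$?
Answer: $0$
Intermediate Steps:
$V{\left(N \right)} = \frac{3}{2} + \frac{N}{9}$ ($V{\left(N \right)} = N \frac{1}{9} + 9 \cdot \frac{1}{6} = \frac{N}{9} + \frac{3}{2} = \frac{3}{2} + \frac{N}{9}$)
$V{\left(7 \right)} 0 \cdot 4^{2} = \left(\frac{3}{2} + \frac{1}{9} \cdot 7\right) 0 \cdot 4^{2} = \left(\frac{3}{2} + \frac{7}{9}\right) 0 \cdot 16 = \frac{41}{18} \cdot 0 = 0$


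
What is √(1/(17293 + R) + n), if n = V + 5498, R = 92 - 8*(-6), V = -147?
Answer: 4*√11293192313/5811 ≈ 73.151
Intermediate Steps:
R = 140 (R = 92 + 48 = 140)
n = 5351 (n = -147 + 5498 = 5351)
√(1/(17293 + R) + n) = √(1/(17293 + 140) + 5351) = √(1/17433 + 5351) = √(93283984/17433) = 4*√11293192313/5811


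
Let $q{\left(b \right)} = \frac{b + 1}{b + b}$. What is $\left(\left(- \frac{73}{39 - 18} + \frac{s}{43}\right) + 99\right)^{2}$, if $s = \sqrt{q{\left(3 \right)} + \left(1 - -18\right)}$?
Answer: $\frac{7440451237}{815409} + \frac{4012 \sqrt{177}}{2709} \approx 9144.5$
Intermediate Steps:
$q{\left(b \right)} = \frac{1 + b}{2 b}$
$s = \frac{\sqrt{177}}{3}$ ($s = \sqrt{\frac{1 + 3}{2 \cdot 3} + \left(1 - -18\right)} = \sqrt{\frac{1}{2} \cdot \frac{1}{3} \cdot 4 + \left(1 + 18\right)} = \sqrt{\frac{2}{3} + 19} = \sqrt{\frac{59}{3}} = \frac{\sqrt{177}}{3} \approx 4.4347$)
$\left(\left(- \frac{73}{39 - 18} + \frac{s}{43}\right) + 99\right)^{2} = \left(\left(- \frac{73}{39 - 18} + \frac{\frac{1}{3} \sqrt{177}}{43}\right) + 99\right)^{2} = \left(\left(- \frac{73}{21} + \frac{\sqrt{177}}{3} \cdot \frac{1}{43}\right) + 99\right)^{2} = \left(\left(\left(-73\right) \frac{1}{21} + \frac{\sqrt{177}}{129}\right) + 99\right)^{2} = \left(\left(- \frac{73}{21} + \frac{\sqrt{177}}{129}\right) + 99\right)^{2} = \left(\frac{2006}{21} + \frac{\sqrt{177}}{129}\right)^{2}$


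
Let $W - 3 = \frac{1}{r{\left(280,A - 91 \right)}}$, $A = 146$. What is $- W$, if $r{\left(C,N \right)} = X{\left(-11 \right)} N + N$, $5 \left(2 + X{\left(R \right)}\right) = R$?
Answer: $- \frac{527}{176} \approx -2.9943$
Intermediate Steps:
$X{\left(R \right)} = -2 + \frac{R}{5}$
$r{\left(C,N \right)} = - \frac{16 N}{5}$ ($r{\left(C,N \right)} = \left(-2 + \frac{1}{5} \left(-11\right)\right) N + N = \left(-2 - \frac{11}{5}\right) N + N = - \frac{21 N}{5} + N = - \frac{16 N}{5}$)
$W = \frac{527}{176}$ ($W = 3 + \frac{1}{\left(- \frac{16}{5}\right) \left(146 - 91\right)} = 3 + \frac{1}{\left(- \frac{16}{5}\right) 55} = 3 + \frac{1}{-176} = 3 - \frac{1}{176} = \frac{527}{176} \approx 2.9943$)
$- W = \left(-1\right) \frac{527}{176} = - \frac{527}{176}$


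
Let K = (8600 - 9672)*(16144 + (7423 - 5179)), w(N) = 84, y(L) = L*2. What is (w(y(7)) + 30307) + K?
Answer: -19681545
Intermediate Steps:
y(L) = 2*L
K = -19711936 (K = -1072*(16144 + 2244) = -1072*18388 = -19711936)
(w(y(7)) + 30307) + K = (84 + 30307) - 19711936 = 30391 - 19711936 = -19681545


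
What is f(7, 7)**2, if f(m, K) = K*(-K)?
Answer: 2401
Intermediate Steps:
f(m, K) = -K**2
f(7, 7)**2 = (-1*7**2)**2 = (-1*49)**2 = (-49)**2 = 2401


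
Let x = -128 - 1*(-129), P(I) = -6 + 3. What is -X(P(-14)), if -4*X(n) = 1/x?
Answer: 1/4 ≈ 0.25000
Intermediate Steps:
P(I) = -3
x = 1 (x = -128 + 129 = 1)
X(n) = -1/4 (X(n) = -1/4/1 = -1/4*1 = -1/4)
-X(P(-14)) = -1*(-1/4) = 1/4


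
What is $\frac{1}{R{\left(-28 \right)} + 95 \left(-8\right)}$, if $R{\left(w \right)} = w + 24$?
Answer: $- \frac{1}{764} \approx -0.0013089$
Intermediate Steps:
$R{\left(w \right)} = 24 + w$
$\frac{1}{R{\left(-28 \right)} + 95 \left(-8\right)} = \frac{1}{\left(24 - 28\right) + 95 \left(-8\right)} = \frac{1}{-4 - 760} = \frac{1}{-764} = - \frac{1}{764}$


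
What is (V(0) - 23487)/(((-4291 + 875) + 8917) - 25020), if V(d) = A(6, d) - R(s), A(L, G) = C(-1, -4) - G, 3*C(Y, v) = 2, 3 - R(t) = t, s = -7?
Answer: 70489/58557 ≈ 1.2038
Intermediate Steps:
R(t) = 3 - t
C(Y, v) = ⅔ (C(Y, v) = (⅓)*2 = ⅔)
A(L, G) = ⅔ - G
V(d) = -28/3 - d (V(d) = (⅔ - d) - (3 - 1*(-7)) = (⅔ - d) - (3 + 7) = (⅔ - d) - 1*10 = (⅔ - d) - 10 = -28/3 - d)
(V(0) - 23487)/(((-4291 + 875) + 8917) - 25020) = ((-28/3 - 1*0) - 23487)/(((-4291 + 875) + 8917) - 25020) = ((-28/3 + 0) - 23487)/((-3416 + 8917) - 25020) = (-28/3 - 23487)/(5501 - 25020) = -70489/3/(-19519) = -70489/3*(-1/19519) = 70489/58557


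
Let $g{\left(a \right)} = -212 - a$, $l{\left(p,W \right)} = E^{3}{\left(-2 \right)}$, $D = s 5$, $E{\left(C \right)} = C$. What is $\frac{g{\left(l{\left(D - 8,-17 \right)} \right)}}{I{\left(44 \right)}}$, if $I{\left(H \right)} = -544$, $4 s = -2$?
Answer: $\frac{3}{8} \approx 0.375$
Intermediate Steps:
$s = - \frac{1}{2}$ ($s = \frac{1}{4} \left(-2\right) = - \frac{1}{2} \approx -0.5$)
$D = - \frac{5}{2}$ ($D = \left(- \frac{1}{2}\right) 5 = - \frac{5}{2} \approx -2.5$)
$l{\left(p,W \right)} = -8$ ($l{\left(p,W \right)} = \left(-2\right)^{3} = -8$)
$\frac{g{\left(l{\left(D - 8,-17 \right)} \right)}}{I{\left(44 \right)}} = \frac{-212 - -8}{-544} = \left(-212 + 8\right) \left(- \frac{1}{544}\right) = \left(-204\right) \left(- \frac{1}{544}\right) = \frac{3}{8}$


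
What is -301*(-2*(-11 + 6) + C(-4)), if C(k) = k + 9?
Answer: -4515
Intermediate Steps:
C(k) = 9 + k
-301*(-2*(-11 + 6) + C(-4)) = -301*(-2*(-11 + 6) + (9 - 4)) = -301*(-2*(-5) + 5) = -301*(10 + 5) = -301*15 = -4515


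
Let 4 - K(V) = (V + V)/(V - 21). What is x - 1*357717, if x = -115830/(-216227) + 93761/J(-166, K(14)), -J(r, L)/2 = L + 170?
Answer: -2505104243861/6997892 ≈ -3.5798e+5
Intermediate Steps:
K(V) = 4 - 2*V/(-21 + V) (K(V) = 4 - (V + V)/(V - 21) = 4 - 2*V/(-21 + V))
J(r, L) = -340 - 2*L (J(r, L) = -2*(L + 170) = -2*(170 + L) = -340 - 2*L)
x = -1839311297/6997892 (x = -115830/(-216227) + 93761/(-340 - 4*(-42 + 14)/(-21 + 14)) = -115830*(-1/216227) + 93761/(-340 - 4*(-28)/(-7)) = 10530/19657 + 93761/(-340 - 4*(-1)*(-28)/7) = 10530/19657 + 93761/(-340 - 2*8) = 10530/19657 + 93761/(-340 - 16) = 10530/19657 + 93761/(-356) = 10530/19657 + 93761*(-1/356) = 10530/19657 - 93761/356 = -1839311297/6997892 ≈ -262.84)
x - 1*357717 = -1839311297/6997892 - 1*357717 = -1839311297/6997892 - 357717 = -2505104243861/6997892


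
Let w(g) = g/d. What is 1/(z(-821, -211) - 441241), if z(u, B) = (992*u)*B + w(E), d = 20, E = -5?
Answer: 4/685615643 ≈ 5.8342e-9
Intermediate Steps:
w(g) = g/20
z(u, B) = -¼ + 992*B*u (z(u, B) = (992*u)*B + (1/20)*(-5) = 992*B*u - ¼ = -¼ + 992*B*u)
1/(z(-821, -211) - 441241) = 1/((-¼ + 992*(-211)*(-821)) - 441241) = 1/((-¼ + 171845152) - 441241) = 1/(687380607/4 - 441241) = 1/(685615643/4) = 4/685615643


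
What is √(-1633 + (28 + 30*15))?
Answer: I*√1155 ≈ 33.985*I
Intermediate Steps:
√(-1633 + (28 + 30*15)) = √(-1633 + (28 + 450)) = √(-1633 + 478) = √(-1155) = I*√1155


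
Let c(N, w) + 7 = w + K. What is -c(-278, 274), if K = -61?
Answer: -206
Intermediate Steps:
c(N, w) = -68 + w (c(N, w) = -7 + (w - 61) = -7 + (-61 + w) = -68 + w)
-c(-278, 274) = -(-68 + 274) = -1*206 = -206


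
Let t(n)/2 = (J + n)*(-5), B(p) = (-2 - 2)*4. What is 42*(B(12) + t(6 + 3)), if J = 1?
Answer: -4872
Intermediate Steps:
B(p) = -16 (B(p) = -4*4 = -16)
t(n) = -10 - 10*n (t(n) = 2*((1 + n)*(-5)) = 2*(-5 - 5*n) = -10 - 10*n)
42*(B(12) + t(6 + 3)) = 42*(-16 + (-10 - 10*(6 + 3))) = 42*(-16 + (-10 - 10*9)) = 42*(-16 + (-10 - 90)) = 42*(-16 - 100) = 42*(-116) = -4872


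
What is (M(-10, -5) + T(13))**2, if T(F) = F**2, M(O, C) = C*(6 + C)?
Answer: 26896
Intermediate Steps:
(M(-10, -5) + T(13))**2 = (-5*(6 - 5) + 13**2)**2 = (-5*1 + 169)**2 = (-5 + 169)**2 = 164**2 = 26896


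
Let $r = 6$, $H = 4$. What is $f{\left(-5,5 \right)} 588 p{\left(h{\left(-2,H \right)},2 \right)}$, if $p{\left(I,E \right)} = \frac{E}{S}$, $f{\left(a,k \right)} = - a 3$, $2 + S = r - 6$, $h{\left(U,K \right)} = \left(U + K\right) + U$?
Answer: $-8820$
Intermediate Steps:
$h{\left(U,K \right)} = K + 2 U$ ($h{\left(U,K \right)} = \left(K + U\right) + U = K + 2 U$)
$S = -2$ ($S = -2 + \left(6 - 6\right) = -2 + 0 = -2$)
$f{\left(a,k \right)} = - 3 a$
$p{\left(I,E \right)} = - \frac{E}{2}$ ($p{\left(I,E \right)} = \frac{E}{-2} = E \left(- \frac{1}{2}\right) = - \frac{E}{2}$)
$f{\left(-5,5 \right)} 588 p{\left(h{\left(-2,H \right)},2 \right)} = \left(-3\right) \left(-5\right) 588 \left(\left(- \frac{1}{2}\right) 2\right) = 15 \cdot 588 \left(-1\right) = 8820 \left(-1\right) = -8820$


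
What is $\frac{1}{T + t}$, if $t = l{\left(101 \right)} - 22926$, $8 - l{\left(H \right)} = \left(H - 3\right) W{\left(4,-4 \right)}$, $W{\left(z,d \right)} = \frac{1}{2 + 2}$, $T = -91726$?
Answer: $- \frac{2}{229337} \approx -8.7208 \cdot 10^{-6}$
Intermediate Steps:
$W{\left(z,d \right)} = \frac{1}{4}$
$l{\left(H \right)} = \frac{35}{4} - \frac{H}{4}$ ($l{\left(H \right)} = 8 - \left(H - 3\right) \frac{1}{4} = 8 - \left(-3 + H\right) \frac{1}{4} = 8 - \left(- \frac{3}{4} + \frac{H}{4}\right) = \frac{35}{4} - \frac{H}{4}$)
$t = - \frac{45885}{2}$ ($t = \left(\frac{35}{4} - \frac{101}{4}\right) - 22926 = - \frac{33}{2} - 22926 = - \frac{45885}{2} \approx -22943.0$)
$\frac{1}{T + t} = \frac{1}{-91726 - \frac{45885}{2}} = \frac{1}{- \frac{229337}{2}} = - \frac{2}{229337}$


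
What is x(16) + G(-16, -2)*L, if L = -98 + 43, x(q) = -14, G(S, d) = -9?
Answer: 481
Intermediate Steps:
L = -55
x(16) + G(-16, -2)*L = -14 - 9*(-55) = -14 + 495 = 481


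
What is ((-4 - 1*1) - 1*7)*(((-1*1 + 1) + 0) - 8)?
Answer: 96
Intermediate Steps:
((-4 - 1*1) - 1*7)*(((-1*1 + 1) + 0) - 8) = ((-4 - 1) - 7)*(((-1 + 1) + 0) - 8) = (-5 - 7)*((0 + 0) - 8) = -12*(0 - 8) = -12*(-8) = 96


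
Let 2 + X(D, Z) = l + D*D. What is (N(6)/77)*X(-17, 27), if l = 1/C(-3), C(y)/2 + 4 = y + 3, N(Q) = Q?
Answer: 6885/308 ≈ 22.354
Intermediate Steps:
C(y) = -2 + 2*y (C(y) = -8 + 2*(y + 3) = -8 + 2*(3 + y) = -8 + (6 + 2*y) = -2 + 2*y)
l = -⅛ (l = 1/(-2 + 2*(-3)) = 1/(-2 - 6) = 1/(-8) = -⅛ ≈ -0.12500)
X(D, Z) = -17/8 + D² (X(D, Z) = -2 + (-⅛ + D*D) = -2 + (-⅛ + D²) = -17/8 + D²)
(N(6)/77)*X(-17, 27) = (6/77)*(-17/8 + (-17)²) = (6*(1/77))*(-17/8 + 289) = (6/77)*(2295/8) = 6885/308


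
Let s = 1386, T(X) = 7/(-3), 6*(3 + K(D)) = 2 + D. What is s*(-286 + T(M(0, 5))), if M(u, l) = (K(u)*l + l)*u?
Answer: -399630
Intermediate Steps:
K(D) = -8/3 + D/6 (K(D) = -3 + (2 + D)/6 = -3 + (⅓ + D/6) = -8/3 + D/6)
M(u, l) = u*(l + l*(-8/3 + u/6)) (M(u, l) = ((-8/3 + u/6)*l + l)*u = (l*(-8/3 + u/6) + l)*u = (l + l*(-8/3 + u/6))*u = u*(l + l*(-8/3 + u/6)))
T(X) = -7/3 (T(X) = 7*(-⅓) = -7/3)
s*(-286 + T(M(0, 5))) = 1386*(-286 - 7/3) = 1386*(-865/3) = -399630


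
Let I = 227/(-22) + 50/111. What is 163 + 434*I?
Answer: -5030026/1221 ≈ -4119.6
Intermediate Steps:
I = -24097/2442 (I = 227*(-1/22) + 50*(1/111) = -227/22 + 50/111 = -24097/2442 ≈ -9.8677)
163 + 434*I = 163 + 434*(-24097/2442) = 163 - 5229049/1221 = -5030026/1221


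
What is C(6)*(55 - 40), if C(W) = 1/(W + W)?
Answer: 5/4 ≈ 1.2500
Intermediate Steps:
C(W) = 1/(2*W)
C(6)*(55 - 40) = ((½)/6)*(55 - 40) = ((½)*(⅙))*15 = (1/12)*15 = 5/4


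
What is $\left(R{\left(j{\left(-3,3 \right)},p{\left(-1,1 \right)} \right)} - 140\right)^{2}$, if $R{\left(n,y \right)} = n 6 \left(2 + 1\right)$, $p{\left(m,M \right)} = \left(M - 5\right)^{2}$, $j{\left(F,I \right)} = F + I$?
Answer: $19600$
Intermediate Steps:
$p{\left(m,M \right)} = \left(-5 + M\right)^{2}$
$R{\left(n,y \right)} = 18 n$ ($R{\left(n,y \right)} = n 6 \cdot 3 = n 18 = 18 n$)
$\left(R{\left(j{\left(-3,3 \right)},p{\left(-1,1 \right)} \right)} - 140\right)^{2} = \left(18 \left(-3 + 3\right) - 140\right)^{2} = \left(18 \cdot 0 - 140\right)^{2} = \left(0 - 140\right)^{2} = \left(-140\right)^{2} = 19600$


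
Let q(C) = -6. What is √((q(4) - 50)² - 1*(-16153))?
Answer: √19289 ≈ 138.88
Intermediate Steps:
√((q(4) - 50)² - 1*(-16153)) = √((-6 - 50)² - 1*(-16153)) = √((-56)² + 16153) = √(3136 + 16153) = √19289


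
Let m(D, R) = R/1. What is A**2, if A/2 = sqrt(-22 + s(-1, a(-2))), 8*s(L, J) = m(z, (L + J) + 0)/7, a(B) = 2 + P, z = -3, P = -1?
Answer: -88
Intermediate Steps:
m(D, R) = R (m(D, R) = R*1 = R)
a(B) = 1 (a(B) = 2 - 1 = 1)
s(L, J) = J/56 + L/56 (s(L, J) = (((L + J) + 0)/7)/8 = (((J + L) + 0)*(1/7))/8 = ((J + L)*(1/7))/8 = (J/7 + L/7)/8 = J/56 + L/56)
A = 2*I*sqrt(22) (A = 2*sqrt(-22 + ((1/56)*1 + (1/56)*(-1))) = 2*sqrt(-22 + (1/56 - 1/56)) = 2*sqrt(-22 + 0) = 2*sqrt(-22) = 2*(I*sqrt(22)) = 2*I*sqrt(22) ≈ 9.3808*I)
A**2 = (2*I*sqrt(22))**2 = -88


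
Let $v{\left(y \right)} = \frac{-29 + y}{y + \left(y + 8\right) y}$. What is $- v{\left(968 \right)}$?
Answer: $- \frac{939}{945736} \approx -0.00099288$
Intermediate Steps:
$v{\left(y \right)} = \frac{-29 + y}{y + y \left(8 + y\right)}$ ($v{\left(y \right)} = \frac{-29 + y}{y + \left(8 + y\right) y} = \frac{-29 + y}{y + y \left(8 + y\right)}$)
$- v{\left(968 \right)} = - \frac{-29 + 968}{968 \left(9 + 968\right)} = - \frac{939}{968 \cdot 977} = \left(-1\right) \frac{939}{945736} = - \frac{939}{945736}$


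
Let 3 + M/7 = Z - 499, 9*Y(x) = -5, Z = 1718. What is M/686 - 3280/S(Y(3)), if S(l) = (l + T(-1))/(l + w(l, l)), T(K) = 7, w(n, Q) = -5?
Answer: 4035632/1421 ≈ 2840.0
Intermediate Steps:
Y(x) = -5/9 (Y(x) = (⅑)*(-5) = -5/9)
S(l) = (7 + l)/(-5 + l) (S(l) = (l + 7)/(l - 5) = (7 + l)/(-5 + l))
M = 8512 (M = -21 + 7*(1718 - 499) = -21 + 7*1219 = -21 + 8533 = 8512)
M/686 - 3280/S(Y(3)) = 8512/686 - 3280*(-5 - 5/9)/(7 - 5/9) = 8512*(1/686) - 3280/((58/9)/(-50/9)) = 608/49 - 3280/((-9/50*58/9)) = 608/49 - 3280/(-29/25) = 608/49 - 3280*(-25/29) = 608/49 + 82000/29 = 4035632/1421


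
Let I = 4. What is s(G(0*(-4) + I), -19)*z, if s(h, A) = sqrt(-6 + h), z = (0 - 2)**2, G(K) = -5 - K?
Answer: 4*I*sqrt(15) ≈ 15.492*I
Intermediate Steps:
z = 4 (z = (-2)**2 = 4)
s(G(0*(-4) + I), -19)*z = sqrt(-6 + (-5 - (0*(-4) + 4)))*4 = sqrt(-6 + (-5 - (0 + 4)))*4 = sqrt(-6 + (-5 - 1*4))*4 = sqrt(-6 + (-5 - 4))*4 = sqrt(-6 - 9)*4 = sqrt(-15)*4 = (I*sqrt(15))*4 = 4*I*sqrt(15)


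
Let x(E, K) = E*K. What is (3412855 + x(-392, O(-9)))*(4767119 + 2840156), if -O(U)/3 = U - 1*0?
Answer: 25882011121525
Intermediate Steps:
O(U) = -3*U (O(U) = -3*(U - 1*0) = -3*(U + 0) = -3*U)
(3412855 + x(-392, O(-9)))*(4767119 + 2840156) = (3412855 - (-1176)*(-9))*(4767119 + 2840156) = (3412855 - 392*27)*7607275 = (3412855 - 10584)*7607275 = 3402271*7607275 = 25882011121525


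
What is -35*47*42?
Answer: -69090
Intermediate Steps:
-35*47*42 = -1645*42 = -69090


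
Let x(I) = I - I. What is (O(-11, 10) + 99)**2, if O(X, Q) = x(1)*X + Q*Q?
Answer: 39601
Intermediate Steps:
x(I) = 0
O(X, Q) = Q**2 (O(X, Q) = 0*X + Q*Q = 0 + Q**2 = Q**2)
(O(-11, 10) + 99)**2 = (10**2 + 99)**2 = (100 + 99)**2 = 199**2 = 39601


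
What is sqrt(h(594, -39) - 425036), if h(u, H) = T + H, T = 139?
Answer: 2*I*sqrt(106234) ≈ 651.87*I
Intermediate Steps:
h(u, H) = 139 + H
sqrt(h(594, -39) - 425036) = sqrt((139 - 39) - 425036) = sqrt(100 - 425036) = sqrt(-424936) = 2*I*sqrt(106234)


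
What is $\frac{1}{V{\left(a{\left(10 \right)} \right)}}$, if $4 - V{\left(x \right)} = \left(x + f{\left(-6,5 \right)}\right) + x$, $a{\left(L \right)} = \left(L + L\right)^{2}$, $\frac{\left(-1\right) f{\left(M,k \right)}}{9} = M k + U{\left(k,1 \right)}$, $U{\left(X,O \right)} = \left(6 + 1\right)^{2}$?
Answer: $- \frac{1}{625} \approx -0.0016$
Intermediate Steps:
$U{\left(X,O \right)} = 49$ ($U{\left(X,O \right)} = 7^{2} = 49$)
$f{\left(M,k \right)} = -441 - 9 M k$ ($f{\left(M,k \right)} = - 9 \left(M k + 49\right) = - 9 \left(49 + M k\right) = -441 - 9 M k$)
$a{\left(L \right)} = 4 L^{2}$ ($a{\left(L \right)} = \left(2 L\right)^{2} = 4 L^{2}$)
$V{\left(x \right)} = 175 - 2 x$ ($V{\left(x \right)} = 4 - \left(\left(x - \left(441 - 270\right)\right) + x\right) = 4 - \left(\left(x + \left(-441 + 270\right)\right) + x\right) = 4 - \left(\left(x - 171\right) + x\right) = 4 - \left(\left(-171 + x\right) + x\right) = 4 - \left(-171 + 2 x\right) = 175 - 2 x$)
$\frac{1}{V{\left(a{\left(10 \right)} \right)}} = \frac{1}{175 - 2 \cdot 4 \cdot 10^{2}} = \frac{1}{175 - 2 \cdot 4 \cdot 100} = \frac{1}{175 - 800} = \frac{1}{-625} = - \frac{1}{625}$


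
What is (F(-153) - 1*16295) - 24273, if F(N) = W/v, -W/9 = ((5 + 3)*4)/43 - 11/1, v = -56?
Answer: -13955959/344 ≈ -40570.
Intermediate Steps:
W = 3969/43 (W = -9*(((5 + 3)*4)/43 - 11/1) = -9*((8*4)*(1/43) - 11*1) = -9*(32*(1/43) - 11) = -9*(32/43 - 11) = -9*(-441/43) = 3969/43 ≈ 92.302)
F(N) = -567/344 (F(N) = (3969/43)/(-56) = (3969/43)*(-1/56) = -567/344)
(F(-153) - 1*16295) - 24273 = (-567/344 - 1*16295) - 24273 = (-567/344 - 16295) - 24273 = -5606047/344 - 24273 = -13955959/344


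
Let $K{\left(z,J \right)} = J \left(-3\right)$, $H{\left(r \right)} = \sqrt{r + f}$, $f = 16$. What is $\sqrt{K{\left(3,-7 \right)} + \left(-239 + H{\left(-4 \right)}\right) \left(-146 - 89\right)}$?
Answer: $\sqrt{56186 - 470 \sqrt{3}} \approx 235.31$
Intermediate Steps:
$H{\left(r \right)} = \sqrt{16 + r}$ ($H{\left(r \right)} = \sqrt{r + 16} = \sqrt{16 + r}$)
$K{\left(z,J \right)} = - 3 J$
$\sqrt{K{\left(3,-7 \right)} + \left(-239 + H{\left(-4 \right)}\right) \left(-146 - 89\right)} = \sqrt{\left(-3\right) \left(-7\right) + \left(-239 + \sqrt{16 - 4}\right) \left(-146 - 89\right)} = \sqrt{21 + \left(-239 + \sqrt{12}\right) \left(-235\right)} = \sqrt{21 + \left(-239 + 2 \sqrt{3}\right) \left(-235\right)} = \sqrt{21 + \left(56165 - 470 \sqrt{3}\right)} = \sqrt{56186 - 470 \sqrt{3}}$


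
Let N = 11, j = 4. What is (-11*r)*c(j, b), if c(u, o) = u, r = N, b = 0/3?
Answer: -484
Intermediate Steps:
b = 0 (b = 0*(1/3) = 0)
r = 11
(-11*r)*c(j, b) = -11*11*4 = -121*4 = -484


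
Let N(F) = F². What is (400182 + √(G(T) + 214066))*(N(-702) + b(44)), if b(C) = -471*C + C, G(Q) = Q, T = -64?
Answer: 188935526568 + 4249116*√2642 ≈ 1.8915e+11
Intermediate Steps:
b(C) = -470*C
(400182 + √(G(T) + 214066))*(N(-702) + b(44)) = (400182 + √(-64 + 214066))*((-702)² - 470*44) = (400182 + √214002)*(492804 - 20680) = (400182 + 9*√2642)*472124 = 188935526568 + 4249116*√2642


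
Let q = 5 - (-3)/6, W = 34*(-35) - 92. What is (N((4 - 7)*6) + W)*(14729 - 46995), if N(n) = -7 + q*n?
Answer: 44785208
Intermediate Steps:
W = -1282 (W = -1190 - 92 = -1282)
q = 11/2 (q = 5 - (-3)/6 = 5 - 1*(-½) = 5 + ½ = 11/2 ≈ 5.5000)
N(n) = -7 + 11*n/2
(N((4 - 7)*6) + W)*(14729 - 46995) = ((-7 + 11*((4 - 7)*6)/2) - 1282)*(14729 - 46995) = ((-7 + 11*(-3*6)/2) - 1282)*(-32266) = ((-7 + (11/2)*(-18)) - 1282)*(-32266) = ((-7 - 99) - 1282)*(-32266) = (-106 - 1282)*(-32266) = -1388*(-32266) = 44785208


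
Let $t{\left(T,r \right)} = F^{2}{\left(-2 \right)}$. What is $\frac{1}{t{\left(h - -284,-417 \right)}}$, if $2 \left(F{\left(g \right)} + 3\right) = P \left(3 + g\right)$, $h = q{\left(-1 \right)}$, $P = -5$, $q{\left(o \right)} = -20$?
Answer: $\frac{4}{121} \approx 0.033058$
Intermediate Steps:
$h = -20$
$F{\left(g \right)} = - \frac{21}{2} - \frac{5 g}{2}$ ($F{\left(g \right)} = -3 + \frac{\left(-5\right) \left(3 + g\right)}{2} = -3 + \frac{-15 - 5 g}{2} = -3 - \left(\frac{15}{2} + \frac{5 g}{2}\right) = - \frac{21}{2} - \frac{5 g}{2}$)
$t{\left(T,r \right)} = \frac{121}{4}$ ($t{\left(T,r \right)} = \left(- \frac{21}{2} - -5\right)^{2} = \left(- \frac{21}{2} + 5\right)^{2} = \left(- \frac{11}{2}\right)^{2} = \frac{121}{4}$)
$\frac{1}{t{\left(h - -284,-417 \right)}} = \frac{1}{\frac{121}{4}} = \frac{4}{121}$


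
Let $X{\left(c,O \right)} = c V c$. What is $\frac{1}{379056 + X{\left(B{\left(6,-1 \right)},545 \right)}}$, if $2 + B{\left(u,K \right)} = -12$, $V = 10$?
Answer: $\frac{1}{381016} \approx 2.6246 \cdot 10^{-6}$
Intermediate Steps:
$B{\left(u,K \right)} = -14$ ($B{\left(u,K \right)} = -2 - 12 = -14$)
$X{\left(c,O \right)} = 10 c^{2}$ ($X{\left(c,O \right)} = c 10 c = 10 c c = 10 c^{2}$)
$\frac{1}{379056 + X{\left(B{\left(6,-1 \right)},545 \right)}} = \frac{1}{379056 + 10 \left(-14\right)^{2}} = \frac{1}{379056 + 10 \cdot 196} = \frac{1}{379056 + 1960} = \frac{1}{381016}$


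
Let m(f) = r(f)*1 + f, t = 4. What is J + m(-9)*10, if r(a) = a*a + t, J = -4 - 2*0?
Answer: 756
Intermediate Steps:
J = -4 (J = -4 + 0 = -4)
r(a) = 4 + a**2 (r(a) = a*a + 4 = a**2 + 4 = 4 + a**2)
m(f) = 4 + f + f**2 (m(f) = (4 + f**2)*1 + f = (4 + f**2) + f = 4 + f + f**2)
J + m(-9)*10 = -4 + (4 - 9 + (-9)**2)*10 = -4 + (4 - 9 + 81)*10 = -4 + 76*10 = -4 + 760 = 756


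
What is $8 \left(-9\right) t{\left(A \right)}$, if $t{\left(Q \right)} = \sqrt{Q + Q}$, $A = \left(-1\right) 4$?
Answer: $- 144 i \sqrt{2} \approx - 203.65 i$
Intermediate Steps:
$A = -4$
$t{\left(Q \right)} = \sqrt{2} \sqrt{Q}$ ($t{\left(Q \right)} = \sqrt{2 Q} = \sqrt{2} \sqrt{Q}$)
$8 \left(-9\right) t{\left(A \right)} = 8 \left(-9\right) \sqrt{2} \sqrt{-4} = - 72 \sqrt{2} \cdot 2 i = - 72 \cdot 2 i \sqrt{2} = - 144 i \sqrt{2}$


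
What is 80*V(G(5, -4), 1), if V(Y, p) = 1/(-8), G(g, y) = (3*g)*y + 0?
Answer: -10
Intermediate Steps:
G(g, y) = 3*g*y (G(g, y) = 3*g*y + 0 = 3*g*y)
V(Y, p) = -⅛
80*V(G(5, -4), 1) = 80*(-⅛) = -10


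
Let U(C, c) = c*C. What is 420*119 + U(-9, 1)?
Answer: 49971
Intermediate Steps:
U(C, c) = C*c
420*119 + U(-9, 1) = 420*119 - 9*1 = 49980 - 9 = 49971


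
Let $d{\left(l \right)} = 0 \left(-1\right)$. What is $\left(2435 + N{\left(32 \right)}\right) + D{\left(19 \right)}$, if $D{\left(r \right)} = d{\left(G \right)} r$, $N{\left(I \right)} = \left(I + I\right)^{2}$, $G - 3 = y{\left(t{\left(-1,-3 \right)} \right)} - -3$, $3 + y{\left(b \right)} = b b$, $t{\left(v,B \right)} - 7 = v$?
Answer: $6531$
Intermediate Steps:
$t{\left(v,B \right)} = 7 + v$
$y{\left(b \right)} = -3 + b^{2}$ ($y{\left(b \right)} = -3 + b b = -3 + b^{2}$)
$G = 39$ ($G = 3 - - \left(7 - 1\right)^{2} = 3 + \left(\left(-3 + 6^{2}\right) + 3\right) = 3 + \left(\left(-3 + 36\right) + 3\right) = 3 + \left(33 + 3\right) = 3 + 36 = 39$)
$N{\left(I \right)} = 4 I^{2}$ ($N{\left(I \right)} = \left(2 I\right)^{2} = 4 I^{2}$)
$d{\left(l \right)} = 0$
$D{\left(r \right)} = 0$ ($D{\left(r \right)} = 0 r = 0$)
$\left(2435 + N{\left(32 \right)}\right) + D{\left(19 \right)} = \left(2435 + 4 \cdot 32^{2}\right) + 0 = \left(2435 + 4 \cdot 1024\right) + 0 = \left(2435 + 4096\right) + 0 = 6531 + 0 = 6531$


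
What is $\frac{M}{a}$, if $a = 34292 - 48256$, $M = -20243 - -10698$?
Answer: $\frac{9545}{13964} \approx 0.68354$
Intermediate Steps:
$M = -9545$ ($M = -20243 + 10698 = -9545$)
$a = -13964$
$\frac{M}{a} = - \frac{9545}{-13964} = \left(-9545\right) \left(- \frac{1}{13964}\right) = \frac{9545}{13964}$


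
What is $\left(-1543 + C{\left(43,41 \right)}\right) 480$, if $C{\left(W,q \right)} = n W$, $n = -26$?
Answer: $-1277280$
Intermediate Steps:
$C{\left(W,q \right)} = - 26 W$
$\left(-1543 + C{\left(43,41 \right)}\right) 480 = \left(-1543 - 1118\right) 480 = \left(-2661\right) 480 = -1277280$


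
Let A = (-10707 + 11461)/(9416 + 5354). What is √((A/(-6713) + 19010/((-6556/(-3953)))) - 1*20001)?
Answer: I*√4602038667846429294910810/23215500770 ≈ 92.405*I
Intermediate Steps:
A = 377/7385 (A = 754/14770 = 754*(1/14770) = 377/7385 ≈ 0.051049)
√((A/(-6713) + 19010/((-6556/(-3953)))) - 1*20001) = √(((377/7385)/(-6713) + 19010/((-6556/(-3953)))) - 1*20001) = √(((377/7385)*(-1/6713) + 19010/((-6556*(-1/3953)))) - 20001) = √((-377/49575505 + 19010/(6556/3953)) - 20001) = √((-377/49575505 + 19010*(3953/6556)) - 20001) = √((-377/49575505 + 37573265/3278) - 20001) = √(1862713585638019/162508505390 - 20001) = √(-1387619030667371/162508505390) = I*√4602038667846429294910810/23215500770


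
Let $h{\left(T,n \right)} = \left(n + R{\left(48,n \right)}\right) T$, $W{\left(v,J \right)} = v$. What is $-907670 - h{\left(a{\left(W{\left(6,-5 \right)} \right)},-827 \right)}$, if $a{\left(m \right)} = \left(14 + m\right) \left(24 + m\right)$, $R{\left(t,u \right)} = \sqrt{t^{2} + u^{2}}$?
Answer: $-411470 - 600 \sqrt{686233} \approx -9.0851 \cdot 10^{5}$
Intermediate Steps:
$h{\left(T,n \right)} = T \left(n + \sqrt{2304 + n^{2}}\right)$ ($h{\left(T,n \right)} = \left(n + \sqrt{48^{2} + n^{2}}\right) T = \left(n + \sqrt{2304 + n^{2}}\right) T = T \left(n + \sqrt{2304 + n^{2}}\right)$)
$-907670 - h{\left(a{\left(W{\left(6,-5 \right)} \right)},-827 \right)} = -907670 - \left(336 + 6^{2} + 38 \cdot 6\right) \left(-827 + \sqrt{2304 + \left(-827\right)^{2}}\right) = -907670 - \left(336 + 36 + 228\right) \left(-827 + \sqrt{2304 + 683929}\right) = -907670 - 600 \left(-827 + \sqrt{686233}\right) = -907670 - \left(-496200 + 600 \sqrt{686233}\right) = -907670 + \left(496200 - 600 \sqrt{686233}\right) = -411470 - 600 \sqrt{686233}$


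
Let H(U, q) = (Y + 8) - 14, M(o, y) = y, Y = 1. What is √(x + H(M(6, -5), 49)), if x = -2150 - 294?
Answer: I*√2449 ≈ 49.487*I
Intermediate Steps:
H(U, q) = -5 (H(U, q) = (1 + 8) - 14 = 9 - 14 = -5)
x = -2444
√(x + H(M(6, -5), 49)) = √(-2444 - 5) = √(-2449) = I*√2449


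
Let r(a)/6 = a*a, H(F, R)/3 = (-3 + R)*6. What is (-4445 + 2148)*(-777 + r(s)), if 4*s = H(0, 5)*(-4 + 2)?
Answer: -2680599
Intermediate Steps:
H(F, R) = -54 + 18*R (H(F, R) = 3*((-3 + R)*6) = 3*(-18 + 6*R) = -54 + 18*R)
s = -18 (s = ((-54 + 18*5)*(-4 + 2))/4 = ((-54 + 90)*(-2))/4 = (36*(-2))/4 = (¼)*(-72) = -18)
r(a) = 6*a² (r(a) = 6*(a*a) = 6*a²)
(-4445 + 2148)*(-777 + r(s)) = (-4445 + 2148)*(-777 + 6*(-18)²) = -2297*(-777 + 6*324) = -2297*(-777 + 1944) = -2297*1167 = -2680599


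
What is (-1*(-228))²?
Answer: 51984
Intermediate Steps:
(-1*(-228))² = 228² = 51984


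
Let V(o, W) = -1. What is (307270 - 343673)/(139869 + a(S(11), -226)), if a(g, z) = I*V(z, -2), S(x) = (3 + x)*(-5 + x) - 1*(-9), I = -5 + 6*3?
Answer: -36403/139856 ≈ -0.26029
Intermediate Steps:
I = 13 (I = -5 + 18 = 13)
S(x) = 9 + (-5 + x)*(3 + x) (S(x) = (-5 + x)*(3 + x) + 9 = 9 + (-5 + x)*(3 + x))
a(g, z) = -13 (a(g, z) = 13*(-1) = -13)
(307270 - 343673)/(139869 + a(S(11), -226)) = (307270 - 343673)/(139869 - 13) = -36403/139856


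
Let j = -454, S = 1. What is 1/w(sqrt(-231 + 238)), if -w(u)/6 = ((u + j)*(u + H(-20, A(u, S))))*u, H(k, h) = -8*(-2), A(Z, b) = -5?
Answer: -73/51321141 + 2419*sqrt(7)/718495974 ≈ 7.4852e-6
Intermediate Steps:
H(k, h) = 16
w(u) = -6*u*(-454 + u)*(16 + u) (w(u) = -6*(u - 454)*(u + 16)*u = -6*(-454 + u)*(16 + u)*u = -6*u*(-454 + u)*(16 + u))
1/w(sqrt(-231 + 238)) = 1/(6*sqrt(-231 + 238)*(7264 - (sqrt(-231 + 238))**2 + 438*sqrt(-231 + 238))) = 1/(6*sqrt(7)*(7264 - (sqrt(7))**2 + 438*sqrt(7))) = 1/(6*sqrt(7)*(7264 - 1*7 + 438*sqrt(7))) = 1/(6*sqrt(7)*(7264 - 7 + 438*sqrt(7))) = 1/(6*sqrt(7)*(7257 + 438*sqrt(7))) = sqrt(7)/(42*(7257 + 438*sqrt(7)))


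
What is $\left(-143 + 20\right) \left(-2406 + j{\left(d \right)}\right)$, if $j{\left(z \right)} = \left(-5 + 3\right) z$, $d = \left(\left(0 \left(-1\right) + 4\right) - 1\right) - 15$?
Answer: $292986$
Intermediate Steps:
$d = -12$ ($d = \left(\left(0 + 4\right) - 1\right) - 15 = \left(4 - 1\right) - 15 = 3 - 15 = -12$)
$j{\left(z \right)} = - 2 z$
$\left(-143 + 20\right) \left(-2406 + j{\left(d \right)}\right) = \left(-143 + 20\right) \left(-2406 - -24\right) = - 123 \left(-2406 + 24\right) = \left(-123\right) \left(-2382\right) = 292986$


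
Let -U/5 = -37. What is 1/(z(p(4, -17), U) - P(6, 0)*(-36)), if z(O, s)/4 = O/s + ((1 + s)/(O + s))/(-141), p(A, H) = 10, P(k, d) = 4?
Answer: 339105/48895264 ≈ 0.0069353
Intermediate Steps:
U = 185 (U = -5*(-37) = 185)
z(O, s) = 4*O/s - 4*(1 + s)/(141*(O + s)) (z(O, s) = 4*(O/s + ((1 + s)/(O + s))/(-141)) = 4*(O/s + ((1 + s)/(O + s))*(-1/141)) = 4*(O/s - (1 + s)/(141*(O + s))) = 4*O/s - 4*(1 + s)/(141*(O + s)))
1/(z(p(4, -17), U) - P(6, 0)*(-36)) = 1/((4/141)*(-1*185 - 1*185**2 + 141*10**2 + 141*10*185)/(185*(10 + 185)) - 1*4*(-36)) = 1/((4/141)*(1/185)*(-185 - 1*34225 + 141*100 + 260850)/195 - 4*(-36)) = 1/((4/141)*(1/185)*(1/195)*(-185 - 34225 + 14100 + 260850) + 144) = 1/((4/141)*(1/185)*(1/195)*240540 + 144) = 1/(64144/339105 + 144) = 1/(48895264/339105) = 339105/48895264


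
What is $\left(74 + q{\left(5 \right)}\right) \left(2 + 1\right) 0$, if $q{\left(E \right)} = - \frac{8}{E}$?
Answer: $0$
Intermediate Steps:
$\left(74 + q{\left(5 \right)}\right) \left(2 + 1\right) 0 = \left(74 - \frac{8}{5}\right) \left(2 + 1\right) 0 = \left(74 - \frac{8}{5}\right) 3 \cdot 0 = \left(74 - \frac{8}{5}\right) 0 = \frac{362}{5} \cdot 0 = 0$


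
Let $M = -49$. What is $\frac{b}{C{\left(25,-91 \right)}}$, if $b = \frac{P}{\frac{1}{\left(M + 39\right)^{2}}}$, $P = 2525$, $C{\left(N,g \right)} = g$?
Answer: $- \frac{252500}{91} \approx -2774.7$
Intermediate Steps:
$b = 252500$ ($b = \frac{2525}{\frac{1}{\left(-49 + 39\right)^{2}}} = \frac{2525}{\frac{1}{\left(-10\right)^{2}}} = \frac{2525}{\frac{1}{100}} = 2525 \frac{1}{\frac{1}{100}} = 2525 \cdot 100 = 252500$)
$\frac{b}{C{\left(25,-91 \right)}} = \frac{252500}{-91} = 252500 \left(- \frac{1}{91}\right) = - \frac{252500}{91}$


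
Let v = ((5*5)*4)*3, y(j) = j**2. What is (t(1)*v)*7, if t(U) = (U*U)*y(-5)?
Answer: 52500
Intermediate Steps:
t(U) = 25*U**2 (t(U) = (U*U)*(-5)**2 = U**2*25 = 25*U**2)
v = 300 (v = (25*4)*3 = 100*3 = 300)
(t(1)*v)*7 = ((25*1**2)*300)*7 = ((25*1)*300)*7 = (25*300)*7 = 7500*7 = 52500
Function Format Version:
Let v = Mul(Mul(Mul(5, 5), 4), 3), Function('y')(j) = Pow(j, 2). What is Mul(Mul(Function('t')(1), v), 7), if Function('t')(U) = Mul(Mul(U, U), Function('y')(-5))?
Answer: 52500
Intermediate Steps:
Function('t')(U) = Mul(25, Pow(U, 2)) (Function('t')(U) = Mul(Mul(U, U), Pow(-5, 2)) = Mul(Pow(U, 2), 25) = Mul(25, Pow(U, 2)))
v = 300 (v = Mul(Mul(25, 4), 3) = Mul(100, 3) = 300)
Mul(Mul(Function('t')(1), v), 7) = Mul(Mul(Mul(25, Pow(1, 2)), 300), 7) = Mul(Mul(Mul(25, 1), 300), 7) = Mul(Mul(25, 300), 7) = Mul(7500, 7) = 52500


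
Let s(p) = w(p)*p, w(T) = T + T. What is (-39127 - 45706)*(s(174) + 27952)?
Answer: -7508059832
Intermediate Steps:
w(T) = 2*T
s(p) = 2*p² (s(p) = (2*p)*p = 2*p²)
(-39127 - 45706)*(s(174) + 27952) = (-39127 - 45706)*(2*174² + 27952) = -84833*(2*30276 + 27952) = -84833*(60552 + 27952) = -84833*88504 = -7508059832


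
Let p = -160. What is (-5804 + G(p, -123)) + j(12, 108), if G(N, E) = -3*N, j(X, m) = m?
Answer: -5216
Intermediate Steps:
(-5804 + G(p, -123)) + j(12, 108) = (-5804 - 3*(-160)) + 108 = (-5804 + 480) + 108 = -5324 + 108 = -5216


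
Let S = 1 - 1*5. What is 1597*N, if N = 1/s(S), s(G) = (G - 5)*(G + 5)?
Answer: -1597/9 ≈ -177.44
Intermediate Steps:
S = -4 (S = 1 - 5 = -4)
s(G) = (-5 + G)*(5 + G)
N = -⅑ (N = 1/(-25 + (-4)²) = 1/(-25 + 16) = 1/(-9) = -⅑ ≈ -0.11111)
1597*N = 1597*(-⅑) = -1597/9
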